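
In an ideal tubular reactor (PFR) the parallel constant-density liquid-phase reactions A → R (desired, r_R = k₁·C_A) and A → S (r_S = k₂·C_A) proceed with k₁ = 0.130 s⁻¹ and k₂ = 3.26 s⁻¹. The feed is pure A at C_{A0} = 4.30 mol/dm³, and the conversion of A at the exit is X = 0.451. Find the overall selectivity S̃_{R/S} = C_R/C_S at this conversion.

C_A = C_{A0}(1−X) = 2.361 mol/dm³.
Both paths are first order in A, so the instantaneous fraction to R is constant: dC_R/d(−C_A) = k₁/(k₁+k₂) = 0.03835.
C_R = 0.03835·(C_{A0}−C_A) = 0.03835×1.939 = 0.0744 mol/dm³.
C_S = (C_{A0}−C_A)−C_R = 1.865 mol/dm³; S̃_{R/S} = 0.07437/1.865 = 0.0399.

0.0399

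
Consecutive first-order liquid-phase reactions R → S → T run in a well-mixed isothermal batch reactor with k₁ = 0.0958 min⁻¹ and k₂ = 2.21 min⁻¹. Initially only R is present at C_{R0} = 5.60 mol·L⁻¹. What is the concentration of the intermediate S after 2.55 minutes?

For first-order series with pure R initially, C_S(t) = k₁C_{R0}/(k₂−k₁)·(e^(−k₁t) − e^(−k₂t)).
e^(−k₁t) = e^(−0.0958×2.55) = e^(−0.2443) = 0.7833; e^(−k₂t) = e^(−5.635) = 0.003569.
C_S = 0.0958×5.60/(2.21−0.0958) × (0.7833−0.003569) = 0.2538×0.7797 = 0.1978 mol·L⁻¹.

0.198 mol·L⁻¹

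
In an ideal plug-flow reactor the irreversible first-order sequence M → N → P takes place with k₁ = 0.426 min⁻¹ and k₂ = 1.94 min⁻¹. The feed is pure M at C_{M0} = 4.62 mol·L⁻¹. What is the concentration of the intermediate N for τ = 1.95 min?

The intermediate concentration in a first-order A→B→C sequence is C_N = k₁C_{M0}(e^(−k₁τ) − e^(−k₂τ))/(k₂−k₁).
e^(−k₁τ) = e^(−0.426×1.95) = e^(−0.8307) = 0.4357; e^(−k₂τ) = e^(−3.783) = 0.02275.
C_N = 0.426×4.62/(1.94−0.426) × (0.4357−0.02275) = 1.300×0.4130 = 0.5369 mol·L⁻¹.

0.537 mol·L⁻¹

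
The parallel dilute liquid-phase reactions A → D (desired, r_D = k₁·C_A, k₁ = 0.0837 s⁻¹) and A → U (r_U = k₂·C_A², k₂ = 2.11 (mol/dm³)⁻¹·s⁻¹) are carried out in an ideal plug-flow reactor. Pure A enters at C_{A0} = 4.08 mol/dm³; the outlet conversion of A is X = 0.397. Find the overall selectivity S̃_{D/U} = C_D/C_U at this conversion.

0.0124

C_A = C_{A0}(1−X) = 2.460 mol/dm³.
Along a PFR/batch, dC_D/dC_A = −r_D/(r_D+r_U) = −k₁/(k₁+k₂·C_A).
Integrating from C_{A0} to C_A: C_D = (0.0837/2.11)·ln[(0.0837+2.11·4.08)/(0.0837+2.11·2.46)] = 0.03967·ln(8.693/5.275) = 0.01982 mol/dm³.
C_U = (C_{A0}−C_A)−C_D = 1.600 mol/dm³; S̃_{D/U} = 0.01982/1.600 = 0.0124.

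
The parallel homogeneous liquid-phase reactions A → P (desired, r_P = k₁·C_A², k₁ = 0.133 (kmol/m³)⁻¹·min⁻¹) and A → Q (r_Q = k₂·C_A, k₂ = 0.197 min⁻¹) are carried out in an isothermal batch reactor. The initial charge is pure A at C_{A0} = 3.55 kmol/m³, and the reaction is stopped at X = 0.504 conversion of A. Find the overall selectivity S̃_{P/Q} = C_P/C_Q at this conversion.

1.75

C_A = C_{A0}(1−X) = 1.761 kmol/m³.
Along a PFR/batch, dC_Q/dC_A = −r_Q/(r_P+r_Q) = −k₂/(k₂+k₁·C_A).
Integrating from C_{A0} to C_A: C_Q = (0.197/0.133)·ln[(0.197+0.133·3.55)/(0.197+0.133·1.76)] = 1.481·ln(0.6692/0.4312) = 0.6509 kmol/m³.
Then C_P = (C_{A0}−C_A) − C_Q = 1.789 − 0.6509 = 1.138 kmol/m³.
S̃_{P/Q} = C_P/C_Q = 1.138/0.6509 = 1.75.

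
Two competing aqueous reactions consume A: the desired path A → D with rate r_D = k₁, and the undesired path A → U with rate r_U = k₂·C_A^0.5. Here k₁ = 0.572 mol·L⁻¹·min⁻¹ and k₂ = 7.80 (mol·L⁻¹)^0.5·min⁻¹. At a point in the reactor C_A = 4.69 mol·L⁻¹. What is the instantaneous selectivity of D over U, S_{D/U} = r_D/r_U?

S_{D/U} = r_D/r_U = (k₁)/(k₂·C_A^0.5) = (k₁/k₂)·C_A^-0.5.
= (0.572) / (7.80×4.690^0.5) = 0.5720/16.89 = 0.0339.

0.0339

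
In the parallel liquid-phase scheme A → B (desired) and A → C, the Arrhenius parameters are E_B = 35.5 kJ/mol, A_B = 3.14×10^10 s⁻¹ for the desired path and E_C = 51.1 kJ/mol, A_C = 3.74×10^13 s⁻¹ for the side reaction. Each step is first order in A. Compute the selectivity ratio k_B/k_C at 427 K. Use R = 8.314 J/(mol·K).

With equal orders, S_{B/C} = k_B/k_C = (A_B/A_C)·exp[(E_C−E_B)/(RT)].
(E_C−E_B)/(RT) = (51.1−35.5)×10³/(8.314×427) = 15600/3550 = 4.394.
k_B/k_C = (3.14×10^10/3.74×10^13)·exp(4.394) = 8.396×10^-4 × 80.99 = 0.0680.
Since E_B < E_C, lowering the temperature improves selectivity toward B.

0.0680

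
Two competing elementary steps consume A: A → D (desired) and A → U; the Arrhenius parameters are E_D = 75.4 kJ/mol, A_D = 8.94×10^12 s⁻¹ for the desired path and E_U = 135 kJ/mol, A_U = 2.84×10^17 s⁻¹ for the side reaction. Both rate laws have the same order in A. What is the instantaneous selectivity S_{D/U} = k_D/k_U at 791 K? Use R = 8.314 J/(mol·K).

With equal orders, S_{D/U} = k_D/k_U = (A_D/A_U)·exp[(E_U−E_D)/(RT)].
(E_U−E_D)/(RT) = (135−75.4)×10³/(8.314×791) = 59600/6576 = 9.063.
k_D/k_U = (8.94×10^12/2.84×10^17)·exp(9.063) = 3.148×10^-5 × 8628 = 0.272.
Since E_D < E_U, lowering the temperature improves selectivity toward D.

0.272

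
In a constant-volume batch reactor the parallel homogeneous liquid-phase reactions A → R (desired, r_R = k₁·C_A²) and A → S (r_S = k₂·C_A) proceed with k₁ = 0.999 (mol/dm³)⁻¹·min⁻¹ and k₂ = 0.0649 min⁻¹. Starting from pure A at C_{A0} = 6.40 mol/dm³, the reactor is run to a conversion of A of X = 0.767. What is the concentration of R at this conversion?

4.82 mol/dm³

C_A = C_{A0}(1−X) = 1.491 mol/dm³.
Along a PFR/batch, dC_S/dC_A = −r_S/(r_R+r_S) = −k₂/(k₂+k₁·C_A).
Integrating from C_{A0} to C_A: C_S = (0.0649/0.999)·ln[(0.0649+0.999·6.40)/(0.0649+0.999·1.49)] = 0.06496·ln(6.458/1.555) = 0.09252 mol/dm³.
Then C_R = (C_{A0}−C_A) − C_S = 4.909 − 0.09252 = 4.816 mol/dm³.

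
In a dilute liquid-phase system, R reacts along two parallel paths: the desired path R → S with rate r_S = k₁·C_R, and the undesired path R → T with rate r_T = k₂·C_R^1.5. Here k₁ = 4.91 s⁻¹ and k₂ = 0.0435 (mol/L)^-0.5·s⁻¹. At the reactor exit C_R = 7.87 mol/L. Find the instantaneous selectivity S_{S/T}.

S_{S/T} = r_S/r_T = (k₁·C_R)/(k₂·C_R^1.5) = (k₁/k₂)·C_R^-0.5.
= (4.91×7.870) / (0.0435×7.870^1.5) = 38.64/0.9604 = 40.2.
The undesired path is higher order in R, so low C_R (CSTR or dilute feed) favours S.

40.2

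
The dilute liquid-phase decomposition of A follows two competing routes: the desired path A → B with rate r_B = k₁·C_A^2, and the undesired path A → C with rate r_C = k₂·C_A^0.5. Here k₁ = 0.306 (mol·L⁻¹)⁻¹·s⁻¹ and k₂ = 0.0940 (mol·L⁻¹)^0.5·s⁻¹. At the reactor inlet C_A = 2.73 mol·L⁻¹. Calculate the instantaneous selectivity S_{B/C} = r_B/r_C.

S_{B/C} = r_B/r_C = (k₁·C_A^2)/(k₂·C_A^0.5) = (k₁/k₂)·C_A^1.5.
= (0.306×2.730^2) / (0.0940×2.730^0.5) = 2.281/0.1553 = 14.7.

14.7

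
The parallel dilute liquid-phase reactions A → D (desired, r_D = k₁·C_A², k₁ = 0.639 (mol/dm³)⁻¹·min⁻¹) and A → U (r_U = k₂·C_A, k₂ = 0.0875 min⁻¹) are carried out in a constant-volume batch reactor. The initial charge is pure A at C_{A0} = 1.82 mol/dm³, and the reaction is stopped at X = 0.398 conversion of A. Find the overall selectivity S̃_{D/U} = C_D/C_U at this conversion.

10.4

C_A = C_{A0}(1−X) = 1.096 mol/dm³.
Along a PFR/batch, dC_U/dC_A = −r_U/(r_D+r_U) = −k₂/(k₂+k₁·C_A).
Integrating from C_{A0} to C_A: C_U = (0.0875/0.639)·ln[(0.0875+0.639·1.82)/(0.0875+0.639·1.10)] = 0.1369·ln(1.250/0.7876) = 0.06330 mol/dm³.
Then C_D = (C_{A0}−C_A) − C_U = 0.7244 − 0.06330 = 0.6611 mol/dm³.
S̃_{D/U} = C_D/C_U = 0.6611/0.06330 = 10.4.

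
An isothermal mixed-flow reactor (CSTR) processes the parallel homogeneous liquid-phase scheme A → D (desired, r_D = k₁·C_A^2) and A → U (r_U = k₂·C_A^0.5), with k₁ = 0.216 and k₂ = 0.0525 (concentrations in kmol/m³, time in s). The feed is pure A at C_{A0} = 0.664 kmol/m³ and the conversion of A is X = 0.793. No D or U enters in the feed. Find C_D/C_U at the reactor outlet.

Exit C_A = C_{A0}(1−X) = 0.664×0.207 = 0.1374 kmol/m³.
A CSTR operates uniformly at the exit composition, giving r_D = 0.004081 and r_U = 0.01946 (each k·C_A^n at C_A = 0.1374).
Overall selectivity = C_D/C_U = r_Dτ/(r_Uτ) = r_D/r_U = 0.210.

0.210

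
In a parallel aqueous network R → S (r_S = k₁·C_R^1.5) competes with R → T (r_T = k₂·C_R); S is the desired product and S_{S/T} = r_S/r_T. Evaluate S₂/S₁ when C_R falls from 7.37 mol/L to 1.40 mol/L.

0.436

S_{S/T} = (k₁/k₂)·C_R^0.5, so S₂/S₁ = (C_{R,2}/C_{R,1})^0.5.
= (1.40/7.37)^0.5 = (0.1900)^0.5 = 0.436.
Selectivity toward S falls as C_R falls — high-concentration operation is favoured.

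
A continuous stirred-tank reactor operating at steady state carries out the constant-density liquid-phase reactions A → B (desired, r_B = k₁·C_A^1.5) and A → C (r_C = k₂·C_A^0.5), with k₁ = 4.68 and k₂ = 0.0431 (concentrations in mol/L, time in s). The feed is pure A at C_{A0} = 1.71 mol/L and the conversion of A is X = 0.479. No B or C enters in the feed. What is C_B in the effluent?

0.811 mol/L

Exit C_A = C_{A0}(1−X) = 1.71×0.521 = 0.8909 mol/L.
A CSTR operates uniformly at the exit composition, giving r_B = 3.935 and r_C = 0.04068 (each k·C_A^n at C_A = 0.8909).
Fraction of consumed A going to B: r_B/(r_B+r_C) = 0.9898.
C_B = 0.9898·C_{A0}·X = 0.9898×1.71×0.479 = 0.811 mol/L.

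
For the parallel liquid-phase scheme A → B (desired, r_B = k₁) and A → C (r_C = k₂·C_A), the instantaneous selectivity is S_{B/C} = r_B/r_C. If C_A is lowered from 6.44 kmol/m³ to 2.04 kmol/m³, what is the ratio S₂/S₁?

S_{B/C} = (k₁/k₂)·C_A⁻¹, so S₂/S₁ = (C_{A,2}/C_{A,1})⁻¹.
= 6.44/2.04 = 3.16.
Selectivity toward B rises as C_A falls — low-concentration operation is favoured.

3.16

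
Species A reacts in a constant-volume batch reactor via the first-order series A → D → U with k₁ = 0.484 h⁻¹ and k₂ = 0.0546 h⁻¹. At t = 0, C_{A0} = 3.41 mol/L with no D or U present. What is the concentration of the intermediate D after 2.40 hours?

2.17 mol/L

For first-order series with pure A initially, C_D(t) = k₁C_{A0}/(k₂−k₁)·(e^(−k₁t) − e^(−k₂t)).
e^(−k₁t) = e^(−0.484×2.40) = e^(−1.162) = 0.3130; e^(−k₂t) = e^(−0.1310) = 0.8772.
C_D = 0.484×3.41/(0.0546−0.484) × (0.3130−0.8772) = (-3.844)×(-0.5642) = 2.169 mol/L.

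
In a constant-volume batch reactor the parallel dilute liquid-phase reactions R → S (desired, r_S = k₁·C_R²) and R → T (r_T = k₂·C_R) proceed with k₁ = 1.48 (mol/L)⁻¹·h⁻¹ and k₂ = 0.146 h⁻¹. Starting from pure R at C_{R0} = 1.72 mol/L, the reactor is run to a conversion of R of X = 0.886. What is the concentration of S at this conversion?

1.34 mol/L

C_R = C_{R0}(1−X) = 0.1961 mol/L.
Along a PFR/batch, dC_T/dC_R = −r_T/(r_S+r_T) = −k₂/(k₂+k₁·C_R).
Integrating from C_{R0} to C_R: C_T = (0.146/1.48)·ln[(0.146+1.48·1.72)/(0.146+1.48·0.196)] = 0.09865·ln(2.692/0.4362) = 0.1795 mol/L.
Then C_S = (C_{R0}−C_R) − C_T = 1.524 − 0.1795 = 1.344 mol/L.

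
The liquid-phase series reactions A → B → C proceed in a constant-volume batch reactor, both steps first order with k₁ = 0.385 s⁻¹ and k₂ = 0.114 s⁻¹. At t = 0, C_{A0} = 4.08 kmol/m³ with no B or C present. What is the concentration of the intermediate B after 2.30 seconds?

2.07 kmol/m³

For first-order series with pure A initially, C_B(t) = k₁C_{A0}/(k₂−k₁)·(e^(−k₁t) − e^(−k₂t)).
e^(−k₁t) = e^(−0.385×2.30) = e^(−0.8855) = 0.4125; e^(−k₂t) = e^(−0.2622) = 0.7694.
C_B = 0.385×4.08/(0.114−0.385) × (0.4125−0.7694) = (-5.796)×(-0.3568) = 2.068 kmol/m³.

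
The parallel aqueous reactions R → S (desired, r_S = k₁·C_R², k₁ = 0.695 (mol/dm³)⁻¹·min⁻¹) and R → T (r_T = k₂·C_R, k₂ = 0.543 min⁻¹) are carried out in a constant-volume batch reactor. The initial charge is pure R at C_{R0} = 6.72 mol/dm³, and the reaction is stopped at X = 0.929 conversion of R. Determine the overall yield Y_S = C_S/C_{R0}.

0.721

C_R = C_{R0}(1−X) = 0.4771 mol/dm³.
Along a PFR/batch, dC_T/dC_R = −r_T/(r_S+r_T) = −k₂/(k₂+k₁·C_R).
Integrating from C_{R0} to C_R: C_T = (0.543/0.695)·ln[(0.543+0.695·6.72)/(0.543+0.695·0.477)] = 0.7813·ln(5.213/0.8746) = 1.395 mol/dm³.
Then C_S = (C_{R0}−C_R) − C_T = 6.243 − 1.395 = 4.848 mol/dm³.
Y_S = C_S/C_{R0} = 4.848/6.72 = 0.721.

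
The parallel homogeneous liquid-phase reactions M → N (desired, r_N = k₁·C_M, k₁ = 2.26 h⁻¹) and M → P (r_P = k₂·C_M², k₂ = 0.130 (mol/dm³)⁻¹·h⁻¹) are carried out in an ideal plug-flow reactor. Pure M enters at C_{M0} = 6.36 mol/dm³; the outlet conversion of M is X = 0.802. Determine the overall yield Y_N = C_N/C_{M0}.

0.661

C_M = C_{M0}(1−X) = 1.259 mol/dm³.
Along a PFR/batch, dC_N/dC_M = −r_N/(r_N+r_P) = −k₁/(k₁+k₂·C_M).
Integrating from C_{M0} to C_M: C_N = (2.26/0.130)·ln[(2.26+0.130·6.36)/(2.26+0.130·1.26)] = 17.38·ln(3.087/2.424) = 4.204 mol/dm³.
Y_N = C_N/C_{M0} = 4.204/6.36 = 0.661.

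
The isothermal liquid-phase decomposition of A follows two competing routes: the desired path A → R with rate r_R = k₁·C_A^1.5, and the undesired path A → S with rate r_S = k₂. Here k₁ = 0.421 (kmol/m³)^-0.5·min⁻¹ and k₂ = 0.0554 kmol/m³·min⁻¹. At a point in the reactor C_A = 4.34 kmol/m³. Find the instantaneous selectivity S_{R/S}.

68.7

S_{R/S} = r_R/r_S = (k₁·C_A^1.5)/(k₂) = (k₁/k₂)·C_A^1.5.
= (0.421×4.340^1.5) / (0.0554) = 3.806/0.05540 = 68.7.
Since the desired path is higher order in A, keeping C_A high (PFR or concentrated feed) favours R.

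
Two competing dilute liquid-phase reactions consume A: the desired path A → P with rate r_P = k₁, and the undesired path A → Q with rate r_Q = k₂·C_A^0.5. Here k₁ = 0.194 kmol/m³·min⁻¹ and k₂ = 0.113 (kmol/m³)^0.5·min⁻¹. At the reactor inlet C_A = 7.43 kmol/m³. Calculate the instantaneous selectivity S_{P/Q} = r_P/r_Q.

S_{P/Q} = r_P/r_Q = (k₁)/(k₂·C_A^0.5) = (k₁/k₂)·C_A^-0.5.
= (0.194) / (0.113×7.430^0.5) = 0.1940/0.3080 = 0.630.

0.630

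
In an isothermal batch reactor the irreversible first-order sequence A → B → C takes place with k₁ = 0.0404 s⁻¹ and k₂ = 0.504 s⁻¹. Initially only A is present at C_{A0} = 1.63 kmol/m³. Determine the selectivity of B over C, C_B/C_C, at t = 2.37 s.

1.37

Solving the coupled first-order balances gives C_B(t) = [k₁/(k₂−k₁)]·C_{A0}·(e^(−k₁t) − e^(−k₂t)).
e^(−k₁t) = e^(−0.0404×2.37) = e^(−0.09575) = 0.9087; e^(−k₂t) = e^(−1.194) = 0.3029.
C_B = 0.0404×1.63/(0.504−0.0404) × (0.9087−0.3029) = 0.1420×0.6058 = 0.08606 kmol/m³.
C_A = C_{A0}e^(−k₁t) = 1.481 kmol/m³, so C_C = C_{A0}−C_A−C_B = 0.06278 kmol/m³; C_B/C_C = 1.37.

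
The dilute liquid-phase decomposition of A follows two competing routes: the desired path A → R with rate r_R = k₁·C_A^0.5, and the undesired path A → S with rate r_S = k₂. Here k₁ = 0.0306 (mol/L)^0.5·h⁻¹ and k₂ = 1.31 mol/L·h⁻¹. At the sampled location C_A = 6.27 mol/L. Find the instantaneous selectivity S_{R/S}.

S_{R/S} = r_R/r_S = (k₁·C_A^0.5)/(k₂) = (k₁/k₂)·C_A^0.5.
= (0.0306×6.270^0.5) / (1.31) = 0.07662/1.310 = 0.0585.

0.0585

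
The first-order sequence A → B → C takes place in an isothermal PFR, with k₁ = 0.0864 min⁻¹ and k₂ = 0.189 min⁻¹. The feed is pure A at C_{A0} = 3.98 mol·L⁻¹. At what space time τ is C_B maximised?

7.63 min

Setting dC_B/dτ = 0 gives τ_opt = ln(k₂/k₁)/(k₂−k₁).
= ln(0.189/0.0864)/(0.189−0.0864) = ln(2.188)/0.1026 = 0.7828/0.1026 = 7.63 min.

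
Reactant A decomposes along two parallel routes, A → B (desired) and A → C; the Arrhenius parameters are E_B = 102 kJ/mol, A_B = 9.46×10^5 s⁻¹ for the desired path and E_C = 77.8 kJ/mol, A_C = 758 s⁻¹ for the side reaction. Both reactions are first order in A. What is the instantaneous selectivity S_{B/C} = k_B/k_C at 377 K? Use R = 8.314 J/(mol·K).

0.553

k_B/k_C = (A_B/A_C)·exp[−(E_B−E_C)/(RT)] = (A_B/A_C)·exp[(E_C−E_B)/(RT)].
(E_C−E_B)/(RT) = (77.8−102)×10³/(8.314×377) = -24200/3134 = -7.721.
k_B/k_C = (9.46×10^5/758)·exp(-7.721) = 1248 × 4.435×10^-4 = 0.553.
Since E_B > E_C, raising the temperature improves selectivity toward B.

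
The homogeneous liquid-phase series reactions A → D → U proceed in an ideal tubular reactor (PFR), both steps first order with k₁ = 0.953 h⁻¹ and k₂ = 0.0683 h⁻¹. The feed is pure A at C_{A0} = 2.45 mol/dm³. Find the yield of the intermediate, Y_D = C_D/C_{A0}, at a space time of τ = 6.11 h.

The intermediate concentration in a first-order A→B→C sequence is C_D = k₁C_{A0}(e^(−k₁τ) − e^(−k₂τ))/(k₂−k₁).
e^(−k₁τ) = e^(−0.953×6.11) = e^(−5.823) = 0.002959; e^(−k₂τ) = e^(−0.4173) = 0.6588.
C_D = 0.953×2.45/(0.0683−0.953) × (0.002959−0.6588) = (-2.639)×(-0.6559) = 1.731 mol/dm³.
Y_D = C_D/C_{A0} = 1.731/2.45 = 0.706.

0.706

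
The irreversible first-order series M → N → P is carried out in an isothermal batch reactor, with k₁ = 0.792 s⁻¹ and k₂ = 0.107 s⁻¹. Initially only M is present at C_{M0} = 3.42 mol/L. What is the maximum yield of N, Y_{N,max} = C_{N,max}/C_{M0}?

For a first-order series the maximum intermediate yield is C_{N,max}/C_{M0} = (k₁/k₂)^[k₂/(k₂−k₁)].
= (0.792/0.107)^(0.107/(0.107−0.792)) = (7.402)^(-0.1562) = 0.7315.

0.731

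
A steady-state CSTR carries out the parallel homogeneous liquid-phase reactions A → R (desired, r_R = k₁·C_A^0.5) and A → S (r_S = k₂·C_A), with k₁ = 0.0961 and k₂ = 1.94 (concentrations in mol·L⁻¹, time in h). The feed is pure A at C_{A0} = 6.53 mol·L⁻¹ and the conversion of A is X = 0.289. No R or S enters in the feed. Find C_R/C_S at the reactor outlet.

0.0230

Exit C_A = C_{A0}(1−X) = 6.53×0.711 = 4.643 mol·L⁻¹.
A CSTR operates uniformly at the exit composition, giving r_R = 0.2071 and r_S = 9.007 (each k·C_A^n at C_A = 4.643).
Overall selectivity = C_R/C_S = r_Rτ/(r_Sτ) = r_R/r_S = 0.0230.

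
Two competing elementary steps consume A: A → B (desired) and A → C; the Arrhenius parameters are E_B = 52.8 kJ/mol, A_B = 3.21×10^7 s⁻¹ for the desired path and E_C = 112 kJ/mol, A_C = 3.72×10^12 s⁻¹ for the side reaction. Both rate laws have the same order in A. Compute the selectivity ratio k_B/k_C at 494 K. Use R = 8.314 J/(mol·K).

Since both paths have the same order in A, the concentration cancels and S_{B/C} = k_B/k_C = (A_B/A_C)·exp[(E_C−E_B)/(RT)].
(E_C−E_B)/(RT) = (112−52.8)×10³/(8.314×494) = 59200/4107 = 14.41.
k_B/k_C = (3.21×10^7/3.72×10^12)·exp(14.41) = 8.629×10^-6 × 1.819×10^6 = 15.7.
Since E_B < E_C, lowering the temperature improves selectivity toward B.

15.7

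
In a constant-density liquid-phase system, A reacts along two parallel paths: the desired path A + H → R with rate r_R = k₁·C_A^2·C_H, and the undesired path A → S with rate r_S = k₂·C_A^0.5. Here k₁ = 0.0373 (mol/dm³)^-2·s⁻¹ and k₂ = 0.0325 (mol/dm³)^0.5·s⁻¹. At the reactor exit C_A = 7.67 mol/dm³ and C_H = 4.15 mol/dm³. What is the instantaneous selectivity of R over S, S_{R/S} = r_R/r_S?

S_{R/S} = r_R/r_S = (k₁·C_A^2·C_H)/(k₂·C_A^0.5) = (k₁/k₂)·C_A^1.5·C_H.
= (0.0373×7.670^2×4.150) / (0.0325×7.670^0.5) = 9.106/0.09001 = 101.
Since the desired path is higher order in A, keeping C_A high (PFR or concentrated feed) favours R.

101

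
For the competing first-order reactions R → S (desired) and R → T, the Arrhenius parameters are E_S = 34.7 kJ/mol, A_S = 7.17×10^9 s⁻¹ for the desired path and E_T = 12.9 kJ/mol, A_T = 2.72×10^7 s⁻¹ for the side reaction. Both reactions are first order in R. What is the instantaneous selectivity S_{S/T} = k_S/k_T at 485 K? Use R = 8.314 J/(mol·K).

1.18

With equal orders, S_{S/T} = k_S/k_T = (A_S/A_T)·exp[(E_T−E_S)/(RT)].
(E_T−E_S)/(RT) = (12.9−34.7)×10³/(8.314×485) = -21800/4032 = -5.406.
k_S/k_T = (7.17×10^9/2.72×10^7)·exp(-5.406) = 263.6 × 0.004488 = 1.18.
Since E_S > E_T, raising the temperature improves selectivity toward S.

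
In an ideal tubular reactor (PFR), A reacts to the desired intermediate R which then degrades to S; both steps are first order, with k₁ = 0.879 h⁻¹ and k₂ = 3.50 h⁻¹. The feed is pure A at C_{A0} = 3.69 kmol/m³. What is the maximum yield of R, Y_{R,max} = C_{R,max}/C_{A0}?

0.158

At the optimum, C_{R,max}/C_{A0} = (k₁/k₂)^[k₂/(k₂−k₁)].
= (0.879/3.50)^(3.50/(3.50−0.879)) = (0.2511)^(1.335) = 0.1580.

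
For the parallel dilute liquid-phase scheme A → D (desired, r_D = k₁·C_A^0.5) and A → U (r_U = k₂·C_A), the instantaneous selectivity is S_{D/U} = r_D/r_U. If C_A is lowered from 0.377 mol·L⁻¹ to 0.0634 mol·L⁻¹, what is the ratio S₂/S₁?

2.44

S_{D/U} = (k₁/k₂)·C_A^-0.5, so S₂/S₁ = (C_{A,2}/C_{A,1})^-0.5.
= (0.0634/0.377)^(-0.5) = (0.1682)^(-0.5) = 2.44.
Selectivity toward D rises as C_A falls — low-concentration operation is favoured.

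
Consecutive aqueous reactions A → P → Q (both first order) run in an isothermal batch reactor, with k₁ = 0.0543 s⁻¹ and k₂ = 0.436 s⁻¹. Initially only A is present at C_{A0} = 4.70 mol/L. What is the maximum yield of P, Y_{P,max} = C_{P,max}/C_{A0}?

0.0926

For a first-order series the maximum intermediate yield is C_{P,max}/C_{A0} = (k₁/k₂)^[k₂/(k₂−k₁)].
= (0.0543/0.436)^(0.436/(0.436−0.0543)) = (0.1245)^(1.142) = 0.09260.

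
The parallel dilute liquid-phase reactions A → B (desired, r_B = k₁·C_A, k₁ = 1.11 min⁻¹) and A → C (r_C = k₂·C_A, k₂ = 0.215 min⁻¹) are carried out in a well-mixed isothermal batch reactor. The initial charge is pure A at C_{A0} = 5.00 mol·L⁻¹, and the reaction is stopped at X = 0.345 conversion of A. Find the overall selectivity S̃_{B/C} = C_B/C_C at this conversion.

5.16

C_A = C_{A0}(1−X) = 3.275 mol·L⁻¹.
Both paths are first order in A, so the instantaneous fraction to B is constant: dC_B/d(−C_A) = k₁/(k₁+k₂) = 0.8377.
C_B = 0.8377·(C_{A0}−C_A) = 0.8377×1.725 = 1.45 mol·L⁻¹.
C_C = (C_{A0}−C_A)−C_B = 0.2799 mol·L⁻¹; S̃_{B/C} = 1.445/0.2799 = 5.16.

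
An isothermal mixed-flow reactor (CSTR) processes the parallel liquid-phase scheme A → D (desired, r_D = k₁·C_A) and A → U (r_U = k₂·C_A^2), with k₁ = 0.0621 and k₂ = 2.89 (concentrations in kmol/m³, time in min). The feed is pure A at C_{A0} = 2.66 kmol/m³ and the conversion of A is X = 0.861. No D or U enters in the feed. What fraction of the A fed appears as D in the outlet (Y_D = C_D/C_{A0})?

Exit C_A = C_{A0}(1−X) = 2.66×0.139 = 0.3697 kmol/m³.
In a CSTR the entire volume is at exit conditions, so r_D = 0.0621×0.3697 = 0.02296 and r_U = 2.89×0.3697^2 = 0.3951.
Fraction of consumed A going to D: r_D/(r_D+r_U) = 0.05492.
C_D = 0.05492·C_{A0}·X = 0.05492×2.66×0.861 = 0.126 kmol/m³; Y_D = C_D/C_{A0} = 0.0473.

0.0473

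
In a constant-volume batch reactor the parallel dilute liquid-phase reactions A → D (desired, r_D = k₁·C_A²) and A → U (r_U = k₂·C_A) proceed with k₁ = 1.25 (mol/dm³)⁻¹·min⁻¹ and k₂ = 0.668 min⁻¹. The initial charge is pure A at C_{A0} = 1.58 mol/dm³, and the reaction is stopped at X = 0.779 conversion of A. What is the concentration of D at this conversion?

0.765 mol/dm³

C_A = C_{A0}(1−X) = 0.3492 mol/dm³.
Along a PFR/batch, dC_U/dC_A = −r_U/(r_D+r_U) = −k₂/(k₂+k₁·C_A).
Integrating from C_{A0} to C_A: C_U = (0.668/1.25)·ln[(0.668+1.25·1.58)/(0.668+1.25·0.349)] = 0.5344·ln(2.643/1.104) = 0.4663 mol/dm³.
Then C_D = (C_{A0}−C_A) − C_U = 1.231 − 0.4663 = 0.7645 mol/dm³.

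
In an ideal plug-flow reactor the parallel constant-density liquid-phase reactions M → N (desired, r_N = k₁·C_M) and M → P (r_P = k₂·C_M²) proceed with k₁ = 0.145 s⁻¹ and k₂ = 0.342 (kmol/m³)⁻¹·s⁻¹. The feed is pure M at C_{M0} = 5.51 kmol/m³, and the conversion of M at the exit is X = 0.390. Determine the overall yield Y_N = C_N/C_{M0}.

0.0346

C_M = C_{M0}(1−X) = 3.361 kmol/m³.
Along a PFR/batch, dC_N/dC_M = −r_N/(r_N+r_P) = −k₁/(k₁+k₂·C_M).
Integrating from C_{M0} to C_M: C_N = (0.145/0.342)·ln[(0.145+0.342·5.51)/(0.145+0.342·3.36)] = 0.4240·ln(2.029/1.294) = 0.1906 kmol/m³.
Y_N = C_N/C_{M0} = 0.1906/5.51 = 0.0346.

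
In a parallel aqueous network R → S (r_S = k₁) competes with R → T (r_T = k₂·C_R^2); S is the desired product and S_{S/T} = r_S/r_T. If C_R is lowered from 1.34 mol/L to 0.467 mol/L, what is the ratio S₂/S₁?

S_{S/T} = (k₁/k₂)·C_R^-2, so S₂/S₁ = (C_{R,2}/C_{R,1})^-2.
= (0.467/1.34)^(-2) = (0.3485)^(-2) = 8.23.
Selectivity toward S rises as C_R falls — low-concentration operation is favoured.

8.23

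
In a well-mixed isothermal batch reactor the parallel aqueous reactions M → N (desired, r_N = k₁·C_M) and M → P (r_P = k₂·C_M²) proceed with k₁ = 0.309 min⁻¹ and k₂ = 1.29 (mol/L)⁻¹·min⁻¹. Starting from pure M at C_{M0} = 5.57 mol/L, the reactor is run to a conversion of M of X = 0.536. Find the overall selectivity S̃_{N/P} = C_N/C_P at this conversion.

C_M = C_{M0}(1−X) = 2.584 mol/L.
Along a PFR/batch, dC_N/dC_M = −r_N/(r_N+r_P) = −k₁/(k₁+k₂·C_M).
Integrating from C_{M0} to C_M: C_N = (0.309/1.29)·ln[(0.309+1.29·5.57)/(0.309+1.29·2.58)] = 0.2395·ln(7.494/3.643) = 0.1728 mol/L.
C_P = (C_{M0}−C_M)−C_N = 2.813 mol/L; S̃_{N/P} = 0.1728/2.813 = 0.0614.

0.0614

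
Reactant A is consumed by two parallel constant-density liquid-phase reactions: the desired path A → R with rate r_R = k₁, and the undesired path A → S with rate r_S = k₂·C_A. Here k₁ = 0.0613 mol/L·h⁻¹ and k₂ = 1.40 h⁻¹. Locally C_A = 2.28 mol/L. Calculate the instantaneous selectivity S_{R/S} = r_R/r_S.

S_{R/S} = r_R/r_S = (k₁)/(k₂·C_A) = (k₁/k₂)·C_A⁻¹.
= (0.0613) / (1.40×2.280) = 0.06130/3.192 = 0.0192.

0.0192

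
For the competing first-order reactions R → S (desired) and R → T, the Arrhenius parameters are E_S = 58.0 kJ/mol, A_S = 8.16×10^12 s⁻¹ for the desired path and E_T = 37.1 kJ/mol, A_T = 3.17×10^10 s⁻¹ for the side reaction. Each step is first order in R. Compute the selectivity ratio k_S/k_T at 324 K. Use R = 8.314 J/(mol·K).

0.110

Since both paths have the same order in R, the concentration cancels and S_{S/T} = k_S/k_T = (A_S/A_T)·exp[(E_T−E_S)/(RT)].
(E_T−E_S)/(RT) = (37.1−58.0)×10³/(8.314×324) = -20900/2694 = -7.759.
k_S/k_T = (8.16×10^12/3.17×10^10)·exp(-7.759) = 257.4 × 4.270×10^-4 = 0.110.
Since E_S > E_T, raising the temperature improves selectivity toward S.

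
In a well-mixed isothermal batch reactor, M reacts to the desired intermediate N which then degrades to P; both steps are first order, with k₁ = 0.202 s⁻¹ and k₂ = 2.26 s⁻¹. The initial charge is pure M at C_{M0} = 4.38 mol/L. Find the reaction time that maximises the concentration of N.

The intermediate peaks when r₁ = r₂, i.e. k₁e^(−k₁t) = k₂e^(−k₂t), giving t_opt = ln(k₂/k₁)/(k₂−k₁).
= ln(2.26/0.202)/(2.26−0.202) = ln(11.19)/2.058 = 2.415/2.058 = 1.17 s.

1.17 s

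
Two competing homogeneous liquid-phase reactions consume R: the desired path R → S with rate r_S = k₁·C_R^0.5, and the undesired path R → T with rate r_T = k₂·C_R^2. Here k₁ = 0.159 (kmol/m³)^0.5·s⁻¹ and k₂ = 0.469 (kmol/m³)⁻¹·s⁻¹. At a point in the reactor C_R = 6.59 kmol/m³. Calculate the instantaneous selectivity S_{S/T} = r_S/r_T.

0.0200

S_{S/T} = r_S/r_T = (k₁·C_R^0.5)/(k₂·C_R^2) = (k₁/k₂)·C_R^-1.5.
= (0.159×6.590^0.5) / (0.469×6.590^2) = 0.4082/20.37 = 0.0200.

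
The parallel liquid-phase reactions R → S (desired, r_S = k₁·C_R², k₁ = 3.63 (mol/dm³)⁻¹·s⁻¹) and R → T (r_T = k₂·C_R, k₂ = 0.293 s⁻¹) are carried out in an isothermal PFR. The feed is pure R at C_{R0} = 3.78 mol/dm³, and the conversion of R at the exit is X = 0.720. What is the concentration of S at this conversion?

C_R = C_{R0}(1−X) = 1.058 mol/dm³.
Along a PFR/batch, dC_T/dC_R = −r_T/(r_S+r_T) = −k₂/(k₂+k₁·C_R).
Integrating from C_{R0} to C_R: C_T = (0.293/3.63)·ln[(0.293+3.63·3.78)/(0.293+3.63·1.06)] = 0.08072·ln(14.01/4.135) = 0.09852 mol/dm³.
Then C_S = (C_{R0}−C_R) − C_T = 2.722 − 0.09852 = 2.623 mol/dm³.

2.62 mol/dm³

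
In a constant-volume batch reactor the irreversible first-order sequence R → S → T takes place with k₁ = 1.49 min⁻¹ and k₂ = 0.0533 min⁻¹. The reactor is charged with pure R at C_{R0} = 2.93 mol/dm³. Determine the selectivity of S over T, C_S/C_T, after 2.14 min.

11.6

The intermediate concentration in a first-order A→B→C sequence is C_S = k₁C_{R0}(e^(−k₁t) − e^(−k₂t))/(k₂−k₁).
e^(−k₁t) = e^(−1.49×2.14) = e^(−3.189) = 0.04123; e^(−k₂t) = e^(−0.1141) = 0.8922.
C_S = 1.49×2.93/(0.0533−1.49) × (0.04123−0.8922) = (-3.039)×(-0.8510) = 2.586 mol/dm³.
C_R = C_{R0}e^(−k₁t) = 0.1208 mol/dm³, so C_T = C_{R0}−C_R−C_S = 0.2233 mol/dm³; C_S/C_T = 11.6.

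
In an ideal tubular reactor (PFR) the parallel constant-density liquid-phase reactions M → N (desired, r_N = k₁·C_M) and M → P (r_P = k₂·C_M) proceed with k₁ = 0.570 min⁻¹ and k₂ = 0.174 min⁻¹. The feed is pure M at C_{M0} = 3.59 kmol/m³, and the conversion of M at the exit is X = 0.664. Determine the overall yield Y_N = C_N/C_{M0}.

0.509

C_M = C_{M0}(1−X) = 1.206 kmol/m³.
Both paths are first order in M, so the instantaneous fraction to N is constant: dC_N/d(−C_M) = k₁/(k₁+k₂) = 0.7661.
C_N = 0.7661·(C_{M0}−C_M) = 0.7661×2.384 = 1.83 kmol/m³.
Y_N = C_N/C_{M0} = 1.826/3.59 = 0.509.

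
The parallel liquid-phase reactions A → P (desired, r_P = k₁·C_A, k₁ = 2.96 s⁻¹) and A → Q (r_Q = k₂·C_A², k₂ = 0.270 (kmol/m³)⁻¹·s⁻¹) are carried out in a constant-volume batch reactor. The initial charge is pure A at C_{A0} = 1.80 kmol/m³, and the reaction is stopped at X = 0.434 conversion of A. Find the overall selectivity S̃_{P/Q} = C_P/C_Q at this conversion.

7.80

C_A = C_{A0}(1−X) = 1.019 kmol/m³.
Along a PFR/batch, dC_P/dC_A = −r_P/(r_P+r_Q) = −k₁/(k₁+k₂·C_A).
Integrating from C_{A0} to C_A: C_P = (2.96/0.270)·ln[(2.96+0.270·1.80)/(2.96+0.270·1.02)] = 10.96·ln(3.446/3.235) = 0.6924 kmol/m³.
C_Q = (C_{A0}−C_A)−C_P = 0.08876 kmol/m³; S̃_{P/Q} = 0.6924/0.08876 = 7.80.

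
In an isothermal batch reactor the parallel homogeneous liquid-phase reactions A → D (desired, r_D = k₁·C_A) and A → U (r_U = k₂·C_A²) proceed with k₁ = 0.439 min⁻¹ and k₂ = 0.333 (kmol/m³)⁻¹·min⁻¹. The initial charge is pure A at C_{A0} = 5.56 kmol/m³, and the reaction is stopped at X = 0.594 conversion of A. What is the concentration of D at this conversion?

0.862 kmol/m³

C_A = C_{A0}(1−X) = 2.257 kmol/m³.
Along a PFR/batch, dC_D/dC_A = −r_D/(r_D+r_U) = −k₁/(k₁+k₂·C_A).
Integrating from C_{A0} to C_A: C_D = (0.439/0.333)·ln[(0.439+0.333·5.56)/(0.439+0.333·2.26)] = 1.318·ln(2.290/1.191) = 0.8625 kmol/m³.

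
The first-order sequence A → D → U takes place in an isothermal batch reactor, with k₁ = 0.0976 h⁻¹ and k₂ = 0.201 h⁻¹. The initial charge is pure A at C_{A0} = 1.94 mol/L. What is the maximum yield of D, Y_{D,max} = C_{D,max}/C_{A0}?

0.246

Evaluating C_D at t_opt = ln(k₂/k₁)/(k₂−k₁) gives C_{D,max}/C_{A0} = (k₁/k₂)^[k₂/(k₂−k₁)].
= (0.0976/0.201)^(0.201/(0.201−0.0976)) = (0.4856)^(1.944) = 0.2455.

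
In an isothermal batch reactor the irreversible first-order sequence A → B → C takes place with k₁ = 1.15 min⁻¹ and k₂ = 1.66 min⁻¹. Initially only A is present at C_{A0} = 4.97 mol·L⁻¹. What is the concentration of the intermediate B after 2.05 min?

Solving the coupled first-order balances gives C_B(t) = [k₁/(k₂−k₁)]·C_{A0}·(e^(−k₁t) − e^(−k₂t)).
e^(−k₁t) = e^(−1.15×2.05) = e^(−2.357) = 0.09466; e^(−k₂t) = e^(−3.403) = 0.03327.
C_B = 1.15×4.97/(1.66−1.15) × (0.09466−0.03327) = 11.21×0.06138 = 0.6879 mol·L⁻¹.

0.688 mol·L⁻¹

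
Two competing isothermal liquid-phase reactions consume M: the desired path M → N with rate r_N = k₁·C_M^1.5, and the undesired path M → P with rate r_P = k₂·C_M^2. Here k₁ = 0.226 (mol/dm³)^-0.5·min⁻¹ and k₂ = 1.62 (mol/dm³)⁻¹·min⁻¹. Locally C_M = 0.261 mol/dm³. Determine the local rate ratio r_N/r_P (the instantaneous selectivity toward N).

S_{N/P} = r_N/r_P = (k₁·C_M^1.5)/(k₂·C_M^2) = (k₁/k₂)·C_M^-0.5.
= (0.226×0.2610^1.5) / (1.62×0.2610^2) = 0.03013/0.1104 = 0.273.
The undesired path is higher order in M, so low C_M (CSTR or dilute feed) favours N.

0.273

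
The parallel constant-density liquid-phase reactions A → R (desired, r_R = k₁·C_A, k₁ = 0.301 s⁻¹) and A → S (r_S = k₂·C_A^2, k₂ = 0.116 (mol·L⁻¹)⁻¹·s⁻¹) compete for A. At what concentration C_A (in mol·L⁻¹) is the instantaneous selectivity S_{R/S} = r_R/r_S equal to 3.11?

S_{R/S} = (k₁/k₂)·C_A⁻¹ ⇒ C_A = (S·k₂/k₁)^(-1).
= (3.11×0.116/0.301)^(-1) = (1.199)^(-1) = 0.834 mol·L⁻¹.

0.834 mol·L⁻¹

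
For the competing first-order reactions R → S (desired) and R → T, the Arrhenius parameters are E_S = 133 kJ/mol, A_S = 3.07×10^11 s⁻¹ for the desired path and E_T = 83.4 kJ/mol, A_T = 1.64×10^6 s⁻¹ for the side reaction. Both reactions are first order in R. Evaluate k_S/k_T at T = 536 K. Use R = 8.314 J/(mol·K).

Since both paths have the same order in R, the concentration cancels and S_{S/T} = k_S/k_T = (A_S/A_T)·exp[(E_T−E_S)/(RT)].
(E_T−E_S)/(RT) = (83.4−133)×10³/(8.314×536) = -49600/4456 = -11.13.
k_S/k_T = (3.07×10^11/1.64×10^6)·exp(-11.13) = 1.872×10^5 × 1.466×10^-5 = 2.74.
Since E_S > E_T, raising the temperature improves selectivity toward S.

2.74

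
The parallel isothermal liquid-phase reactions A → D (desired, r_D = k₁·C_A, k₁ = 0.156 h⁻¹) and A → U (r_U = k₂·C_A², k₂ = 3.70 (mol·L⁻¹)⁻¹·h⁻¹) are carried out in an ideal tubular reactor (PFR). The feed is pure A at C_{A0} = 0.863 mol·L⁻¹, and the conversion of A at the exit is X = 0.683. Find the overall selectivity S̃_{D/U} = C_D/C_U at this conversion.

0.0815

C_A = C_{A0}(1−X) = 0.2736 mol·L⁻¹.
Along a PFR/batch, dC_D/dC_A = −r_D/(r_D+r_U) = −k₁/(k₁+k₂·C_A).
Integrating from C_{A0} to C_A: C_D = (0.156/3.70)·ln[(0.156+3.70·0.863)/(0.156+3.70·0.274)] = 0.04216·ln(3.349/1.168) = 0.04441 mol·L⁻¹.
C_U = (C_{A0}−C_A)−C_D = 0.5450 mol·L⁻¹; S̃_{D/U} = 0.04441/0.5450 = 0.0815.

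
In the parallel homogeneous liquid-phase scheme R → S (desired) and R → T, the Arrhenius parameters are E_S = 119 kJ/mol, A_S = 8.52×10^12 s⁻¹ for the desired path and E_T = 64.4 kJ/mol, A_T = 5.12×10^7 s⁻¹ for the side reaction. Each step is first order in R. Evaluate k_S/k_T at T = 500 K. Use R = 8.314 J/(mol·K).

0.329

k_S/k_T = (A_S/A_T)·exp[−(E_S−E_T)/(RT)] = (A_S/A_T)·exp[(E_T−E_S)/(RT)].
(E_T−E_S)/(RT) = (64.4−119)×10³/(8.314×500) = -54600/4157 = -13.13.
k_S/k_T = (8.52×10^12/5.12×10^7)·exp(-13.13) = 1.664×10^5 × 1.976×10^-6 = 0.329.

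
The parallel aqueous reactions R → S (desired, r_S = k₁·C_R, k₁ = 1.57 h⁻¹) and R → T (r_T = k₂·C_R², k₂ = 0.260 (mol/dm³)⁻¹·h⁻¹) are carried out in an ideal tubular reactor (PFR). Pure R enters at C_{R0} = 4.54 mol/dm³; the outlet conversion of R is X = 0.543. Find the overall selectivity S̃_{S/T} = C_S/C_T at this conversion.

C_R = C_{R0}(1−X) = 2.075 mol/dm³.
Along a PFR/batch, dC_S/dC_R = −r_S/(r_S+r_T) = −k₁/(k₁+k₂·C_R).
Integrating from C_{R0} to C_R: C_S = (1.57/0.260)·ln[(1.57+0.260·4.54)/(1.57+0.260·2.07)] = 6.038·ln(2.750/2.109) = 1.602 mol/dm³.
C_T = (C_{R0}−C_R)−C_S = 0.8631 mol/dm³; S̃_{S/T} = 1.602/0.8631 = 1.86.

1.86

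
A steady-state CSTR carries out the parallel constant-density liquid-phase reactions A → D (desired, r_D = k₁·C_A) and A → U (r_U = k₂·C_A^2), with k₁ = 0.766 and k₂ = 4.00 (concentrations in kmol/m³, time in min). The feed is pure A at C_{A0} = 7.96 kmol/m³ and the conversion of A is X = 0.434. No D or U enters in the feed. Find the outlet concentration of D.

0.141 kmol/m³

Exit C_A = C_{A0}(1−X) = 7.96×0.566 = 4.505 kmol/m³.
In a CSTR the entire volume is at exit conditions, so r_D = 0.766×4.505 = 3.451 and r_U = 4.00×4.505^2 = 81.19.
Fraction of consumed A going to D: r_D/(r_D+r_U) = 0.04077.
C_D = 0.04077·C_{A0}·X = 0.04077×7.96×0.434 = 0.141 kmol/m³.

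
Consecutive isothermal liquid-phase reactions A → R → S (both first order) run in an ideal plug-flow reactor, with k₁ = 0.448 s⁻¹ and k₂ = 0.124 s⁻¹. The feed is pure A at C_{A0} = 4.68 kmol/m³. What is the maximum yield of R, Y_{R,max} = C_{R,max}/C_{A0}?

0.612

At the optimum, C_{R,max}/C_{A0} = (k₁/k₂)^[k₂/(k₂−k₁)].
= (0.448/0.124)^(0.124/(0.124−0.448)) = (3.613)^(-0.3827) = 0.6116.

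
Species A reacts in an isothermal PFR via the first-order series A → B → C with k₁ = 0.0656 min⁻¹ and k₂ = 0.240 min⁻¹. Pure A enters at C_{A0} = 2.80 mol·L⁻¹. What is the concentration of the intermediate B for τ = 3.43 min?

0.379 mol·L⁻¹

For first-order series with pure A initially, C_B(τ) = k₁C_{A0}/(k₂−k₁)·(e^(−k₁τ) − e^(−k₂τ)).
e^(−k₁τ) = e^(−0.0656×3.43) = e^(−0.2250) = 0.7985; e^(−k₂τ) = e^(−0.8232) = 0.4390.
C_B = 0.0656×2.80/(0.240−0.0656) × (0.7985−0.4390) = 1.053×0.3595 = 0.3786 mol·L⁻¹.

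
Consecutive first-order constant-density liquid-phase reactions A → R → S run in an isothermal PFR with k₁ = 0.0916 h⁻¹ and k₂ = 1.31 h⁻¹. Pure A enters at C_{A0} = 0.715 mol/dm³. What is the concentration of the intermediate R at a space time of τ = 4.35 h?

The intermediate concentration in a first-order A→B→C sequence is C_R = k₁C_{A0}(e^(−k₁τ) − e^(−k₂τ))/(k₂−k₁).
e^(−k₁τ) = e^(−0.0916×4.35) = e^(−0.3985) = 0.6714; e^(−k₂τ) = e^(−5.699) = 0.003351.
C_R = 0.0916×0.715/(1.31−0.0916) × (0.6714−0.003351) = 0.05375×0.6680 = 0.03591 mol/dm³.

0.0359 mol/dm³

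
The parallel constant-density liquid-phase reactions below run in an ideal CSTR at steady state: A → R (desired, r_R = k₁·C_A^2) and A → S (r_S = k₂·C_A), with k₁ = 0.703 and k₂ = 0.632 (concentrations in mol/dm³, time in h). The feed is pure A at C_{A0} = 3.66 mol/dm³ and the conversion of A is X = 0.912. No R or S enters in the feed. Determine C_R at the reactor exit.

Exit C_A = C_{A0}(1−X) = 3.66×0.0880 = 0.3221 mol/dm³.
A CSTR operates uniformly at the exit composition, giving r_R = 0.07293 and r_S = 0.2036 (each k·C_A^n at C_A = 0.3221).
Fraction of consumed A going to R: r_R/(r_R+r_S) = 0.2638.
C_R = 0.2638·C_{A0}·X = 0.2638×3.66×0.912 = 0.880 mol/dm³.

0.880 mol/dm³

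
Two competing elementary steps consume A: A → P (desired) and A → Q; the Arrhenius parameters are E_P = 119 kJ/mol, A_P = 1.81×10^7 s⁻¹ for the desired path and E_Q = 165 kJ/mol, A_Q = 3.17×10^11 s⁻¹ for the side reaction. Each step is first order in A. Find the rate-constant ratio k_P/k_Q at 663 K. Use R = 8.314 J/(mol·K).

0.240

With equal orders, S_{P/Q} = k_P/k_Q = (A_P/A_Q)·exp[(E_Q−E_P)/(RT)].
(E_Q−E_P)/(RT) = (165−119)×10³/(8.314×663) = 46000/5512 = 8.345.
k_P/k_Q = (1.81×10^7/3.17×10^11)·exp(8.345) = 5.710×10^-5 × 4210 = 0.240.
Since E_P < E_Q, lowering the temperature improves selectivity toward P.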